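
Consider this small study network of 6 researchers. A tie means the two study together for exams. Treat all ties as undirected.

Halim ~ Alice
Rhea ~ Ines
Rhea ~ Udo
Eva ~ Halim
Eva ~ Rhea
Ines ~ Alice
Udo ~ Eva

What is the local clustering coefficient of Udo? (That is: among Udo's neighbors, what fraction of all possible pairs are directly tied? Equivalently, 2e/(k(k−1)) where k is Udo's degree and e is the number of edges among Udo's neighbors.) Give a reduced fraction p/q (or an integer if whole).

Udo's neighbors: Eva and Rhea (k = 2).
Possible neighbor pairs: C(2,2) = 1. Edges among them: Eva–Rhea → e = 1.
Clustering(Udo) = 1/1.

1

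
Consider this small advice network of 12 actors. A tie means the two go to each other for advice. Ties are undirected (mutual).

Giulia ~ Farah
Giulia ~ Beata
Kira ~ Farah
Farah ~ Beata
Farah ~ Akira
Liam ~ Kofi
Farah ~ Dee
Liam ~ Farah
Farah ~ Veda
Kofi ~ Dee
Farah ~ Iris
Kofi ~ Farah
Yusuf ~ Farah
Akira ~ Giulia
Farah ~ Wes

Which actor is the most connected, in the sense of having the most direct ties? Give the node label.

Farah

Degrees — Akira:2, Beata:2, Dee:2, Farah:11, Giulia:3, Iris:1, Kira:1, Kofi:3, Liam:2, Veda:1, Wes:1, Yusuf:1.
The maximum is 11, attained only by Farah.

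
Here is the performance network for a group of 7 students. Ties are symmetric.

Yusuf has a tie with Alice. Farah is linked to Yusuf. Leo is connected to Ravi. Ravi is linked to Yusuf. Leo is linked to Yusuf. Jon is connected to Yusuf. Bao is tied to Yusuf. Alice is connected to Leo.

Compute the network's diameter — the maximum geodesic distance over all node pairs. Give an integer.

2

Eccentricity of each node (its greatest distance to any other): Alice:2, Bao:2, Farah:2, Jon:2, Leo:2, Ravi:2, Yusuf:1.
The maximum eccentricity is 2, realized for instance by the pair Bao–Leo via Bao – Yusuf – Leo. So the diameter is 2.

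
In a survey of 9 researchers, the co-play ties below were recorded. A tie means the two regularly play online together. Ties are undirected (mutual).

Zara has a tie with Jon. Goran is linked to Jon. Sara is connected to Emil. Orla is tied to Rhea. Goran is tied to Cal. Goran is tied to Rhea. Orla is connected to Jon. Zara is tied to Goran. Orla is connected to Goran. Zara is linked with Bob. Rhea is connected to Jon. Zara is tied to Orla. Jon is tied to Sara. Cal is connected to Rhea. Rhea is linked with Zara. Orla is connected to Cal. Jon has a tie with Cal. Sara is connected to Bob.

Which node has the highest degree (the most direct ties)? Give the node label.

Degrees — Bob:2, Cal:4, Emil:1, Goran:5, Jon:6, Orla:5, Rhea:5, Sara:3, Zara:5.
The maximum is 6, attained only by Jon.

Jon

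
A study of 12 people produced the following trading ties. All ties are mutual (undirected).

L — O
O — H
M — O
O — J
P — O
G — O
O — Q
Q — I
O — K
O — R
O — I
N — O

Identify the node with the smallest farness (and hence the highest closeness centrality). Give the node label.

Farness (sum of distances to all others) for each node — G:21, H:21, I:20, J:21, K:21, L:21, M:21, N:21, O:11, P:21, Q:20, R:21.
The smallest farness is 11, for O, so O has the highest closeness.

O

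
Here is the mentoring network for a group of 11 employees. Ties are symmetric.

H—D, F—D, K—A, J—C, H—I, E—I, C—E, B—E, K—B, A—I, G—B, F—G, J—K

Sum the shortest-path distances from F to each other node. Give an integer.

Distances from F: A:4, B:2, C:4, D:1, E:3, G:1, H:2, I:3, J:4, K:3.
Sum = 4 + 2 + 4 + 1 + 3 + 1 + 2 + 3 + 4 + 3 = 27.

27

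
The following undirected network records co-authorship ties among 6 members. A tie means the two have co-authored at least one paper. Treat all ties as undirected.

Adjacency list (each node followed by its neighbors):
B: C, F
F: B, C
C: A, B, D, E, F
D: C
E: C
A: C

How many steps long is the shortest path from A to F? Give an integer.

2

One shortest route is A – C – F, which uses 2 edges, and A and F are not directly tied, so nothing shorter exists. So d(A,F) = 2.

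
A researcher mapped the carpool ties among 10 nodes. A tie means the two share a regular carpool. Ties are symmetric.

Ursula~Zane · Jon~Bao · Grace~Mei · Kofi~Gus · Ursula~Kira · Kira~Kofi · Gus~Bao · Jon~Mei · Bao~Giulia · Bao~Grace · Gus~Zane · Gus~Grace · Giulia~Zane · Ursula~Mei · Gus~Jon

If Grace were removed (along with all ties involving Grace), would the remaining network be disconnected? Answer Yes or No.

Even without Grace, every remaining node can still reach every other (the residual graph is connected), so Grace is not a cut vertex.

No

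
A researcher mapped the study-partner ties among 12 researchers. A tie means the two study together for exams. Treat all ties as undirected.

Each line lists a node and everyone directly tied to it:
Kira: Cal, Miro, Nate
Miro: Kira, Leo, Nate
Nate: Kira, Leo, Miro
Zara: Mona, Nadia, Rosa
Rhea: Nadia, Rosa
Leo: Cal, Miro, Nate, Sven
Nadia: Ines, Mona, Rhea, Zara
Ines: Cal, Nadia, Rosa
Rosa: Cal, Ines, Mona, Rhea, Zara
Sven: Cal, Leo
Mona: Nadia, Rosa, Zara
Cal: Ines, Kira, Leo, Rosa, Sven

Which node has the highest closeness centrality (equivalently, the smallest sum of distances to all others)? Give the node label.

Farness (sum of distances to all others) for each node — Cal:17, Ines:21, Kira:23, Leo:22, Miro:29, Mona:26, Nadia:25, Nate:29, Rhea:27, Rosa:19, Sven:24, Zara:26.
The smallest farness is 17, for Cal, so Cal has the highest closeness.

Cal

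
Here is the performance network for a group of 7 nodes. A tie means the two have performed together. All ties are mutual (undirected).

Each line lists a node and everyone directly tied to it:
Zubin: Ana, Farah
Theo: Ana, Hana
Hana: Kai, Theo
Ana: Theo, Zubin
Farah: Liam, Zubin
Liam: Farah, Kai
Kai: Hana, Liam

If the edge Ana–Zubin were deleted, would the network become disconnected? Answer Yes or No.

Even without that edge, Ana still reaches Zubin via Ana – Theo – Hana – Kai – Liam – Farah – Zubin, so the network stays connected. Not a bridge.

No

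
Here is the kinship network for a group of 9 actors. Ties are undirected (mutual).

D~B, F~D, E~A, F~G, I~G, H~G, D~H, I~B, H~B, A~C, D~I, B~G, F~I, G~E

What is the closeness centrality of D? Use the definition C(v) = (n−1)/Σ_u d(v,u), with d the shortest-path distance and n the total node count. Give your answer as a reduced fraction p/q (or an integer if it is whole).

4/9

Distances from D: A:4, B:1, C:5, E:3, F:1, G:2, H:1, I:1. Sum = 18.
n = 9, so closeness = 8/18 = 4/9.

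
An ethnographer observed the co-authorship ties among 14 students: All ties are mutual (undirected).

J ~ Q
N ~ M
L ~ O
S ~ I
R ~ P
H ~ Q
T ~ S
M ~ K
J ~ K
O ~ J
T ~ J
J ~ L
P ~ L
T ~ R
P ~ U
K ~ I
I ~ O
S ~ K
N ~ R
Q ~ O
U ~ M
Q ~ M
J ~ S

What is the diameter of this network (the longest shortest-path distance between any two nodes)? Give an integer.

4

Eccentricity of each node (its greatest distance to any other): H:4, I:3, J:3, K:3, L:3, M:3, N:3, O:3, P:4, Q:3, R:4, S:3, T:3, U:3.
The maximum eccentricity is 4, realized for instance by the pair H–R via H – Q – J – T – R. So the diameter is 4.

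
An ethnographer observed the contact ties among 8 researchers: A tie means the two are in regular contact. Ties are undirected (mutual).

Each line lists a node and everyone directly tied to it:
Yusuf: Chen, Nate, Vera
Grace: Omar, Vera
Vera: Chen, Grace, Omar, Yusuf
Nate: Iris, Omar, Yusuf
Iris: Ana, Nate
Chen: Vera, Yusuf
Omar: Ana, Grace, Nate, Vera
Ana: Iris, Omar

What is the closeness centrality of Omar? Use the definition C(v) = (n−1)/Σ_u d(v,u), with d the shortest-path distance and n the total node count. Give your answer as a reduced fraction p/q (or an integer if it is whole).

Distances from Omar: Ana:1, Chen:2, Grace:1, Iris:2, Nate:1, Vera:1, Yusuf:2. Sum = 10.
n = 8, so closeness = 7/10.

7/10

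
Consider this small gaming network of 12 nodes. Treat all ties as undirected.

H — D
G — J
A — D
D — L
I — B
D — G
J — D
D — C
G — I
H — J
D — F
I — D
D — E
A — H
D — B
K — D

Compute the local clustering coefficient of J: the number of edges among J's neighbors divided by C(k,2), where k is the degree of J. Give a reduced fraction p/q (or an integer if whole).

2/3

J's neighbors: D, G, and H (k = 3).
Possible neighbor pairs: C(3,2) = 3. Edges among them: D–G, D–H → e = 2.
Clustering(J) = 2/3.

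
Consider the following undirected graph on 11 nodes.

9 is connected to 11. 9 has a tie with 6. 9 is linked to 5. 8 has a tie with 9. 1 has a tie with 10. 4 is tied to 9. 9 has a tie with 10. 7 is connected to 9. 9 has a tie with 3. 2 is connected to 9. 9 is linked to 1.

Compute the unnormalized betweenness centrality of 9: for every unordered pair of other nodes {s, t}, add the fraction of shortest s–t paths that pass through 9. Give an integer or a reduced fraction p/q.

Pairs whose geodesics pass through 9 — 11–6: 1; 11–5: 1; 11–8: 1; 11–3: 1; 11–1: 1; 11–7: 1; 11–10: 1; 11–2: 1; 11–4: 1; 6–5: 1; 6–8: 1; 6–3: 1; 6–1: 1; 6–7: 1 … (+30 more pairs).
All other pairs contribute 0.
Summing the contributions gives betweenness(9) = 44.

44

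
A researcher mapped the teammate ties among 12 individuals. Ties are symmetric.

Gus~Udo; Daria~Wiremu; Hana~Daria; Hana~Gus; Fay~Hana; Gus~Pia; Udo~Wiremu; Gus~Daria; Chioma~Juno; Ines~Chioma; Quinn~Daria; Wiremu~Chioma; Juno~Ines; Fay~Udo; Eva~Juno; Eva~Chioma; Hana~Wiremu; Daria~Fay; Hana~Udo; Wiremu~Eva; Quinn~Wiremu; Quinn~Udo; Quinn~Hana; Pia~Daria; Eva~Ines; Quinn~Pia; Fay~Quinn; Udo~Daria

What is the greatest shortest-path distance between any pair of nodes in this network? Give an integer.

Eccentricity of each node (its greatest distance to any other): Chioma:3, Daria:3, Eva:3, Fay:4, Gus:4, Hana:3, Ines:4, Juno:4, Pia:4, Quinn:3, Udo:3, Wiremu:2.
The maximum eccentricity is 4, realized for instance by the pair Juno–Fay via Juno – Eva – Wiremu – Udo – Fay. So the diameter is 4.

4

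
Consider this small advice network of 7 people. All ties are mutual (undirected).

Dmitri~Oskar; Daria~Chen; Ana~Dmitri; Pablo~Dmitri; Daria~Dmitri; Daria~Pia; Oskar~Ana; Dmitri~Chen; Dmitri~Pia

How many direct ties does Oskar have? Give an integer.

Oskar is directly tied to Ana and Dmitri. That is 2 neighbors, so the degree of Oskar is 2.

2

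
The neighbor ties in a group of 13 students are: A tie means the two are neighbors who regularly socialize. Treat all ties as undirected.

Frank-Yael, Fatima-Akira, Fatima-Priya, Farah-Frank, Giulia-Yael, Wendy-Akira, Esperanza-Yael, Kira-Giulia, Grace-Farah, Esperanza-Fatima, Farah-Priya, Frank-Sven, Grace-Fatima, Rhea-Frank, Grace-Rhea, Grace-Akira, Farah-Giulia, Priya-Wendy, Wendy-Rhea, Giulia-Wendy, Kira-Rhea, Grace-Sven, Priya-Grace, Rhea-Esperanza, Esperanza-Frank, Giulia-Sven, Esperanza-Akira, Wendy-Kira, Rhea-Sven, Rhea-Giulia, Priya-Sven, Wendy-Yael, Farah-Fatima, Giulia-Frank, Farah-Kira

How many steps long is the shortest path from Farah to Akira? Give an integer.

2

One shortest route is Farah – Fatima – Akira, which uses 2 edges, and Farah and Akira are not directly tied, so nothing shorter exists. So d(Farah,Akira) = 2.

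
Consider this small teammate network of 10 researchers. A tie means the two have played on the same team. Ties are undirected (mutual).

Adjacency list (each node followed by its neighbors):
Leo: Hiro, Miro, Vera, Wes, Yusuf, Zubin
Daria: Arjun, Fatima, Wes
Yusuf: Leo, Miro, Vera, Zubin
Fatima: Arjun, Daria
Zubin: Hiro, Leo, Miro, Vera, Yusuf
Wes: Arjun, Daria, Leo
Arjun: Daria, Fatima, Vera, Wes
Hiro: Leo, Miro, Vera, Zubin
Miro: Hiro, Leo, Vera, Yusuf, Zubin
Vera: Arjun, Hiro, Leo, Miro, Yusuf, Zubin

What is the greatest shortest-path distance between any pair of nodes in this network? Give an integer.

Eccentricity of each node (its greatest distance to any other): Arjun:2, Daria:3, Fatima:3, Hiro:3, Leo:3, Miro:3, Vera:2, Wes:2, Yusuf:3, Zubin:3.
The maximum eccentricity is 3, realized for instance by the pair Hiro–Fatima via Hiro – Vera – Arjun – Fatima. So the diameter is 3.

3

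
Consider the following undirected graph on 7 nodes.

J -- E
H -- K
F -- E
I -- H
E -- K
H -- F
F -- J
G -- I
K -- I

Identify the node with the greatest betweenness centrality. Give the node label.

I

Unnormalized betweenness of each node: E:5/2, F:5/2, G:0, H:7/2, I:5, J:0, K:7/2.
I has the largest value, 5, making it the main broker — the node through which the most shortest paths run.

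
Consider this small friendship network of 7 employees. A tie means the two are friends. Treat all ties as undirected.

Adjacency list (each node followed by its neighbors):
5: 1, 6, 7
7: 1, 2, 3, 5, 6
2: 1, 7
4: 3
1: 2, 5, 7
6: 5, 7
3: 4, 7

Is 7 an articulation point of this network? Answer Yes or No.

Removing 7 leaves {3 and 4} with no path to {1, 2, 5, and 6}, so the network splits into 2 components. 7 is a cut vertex.

Yes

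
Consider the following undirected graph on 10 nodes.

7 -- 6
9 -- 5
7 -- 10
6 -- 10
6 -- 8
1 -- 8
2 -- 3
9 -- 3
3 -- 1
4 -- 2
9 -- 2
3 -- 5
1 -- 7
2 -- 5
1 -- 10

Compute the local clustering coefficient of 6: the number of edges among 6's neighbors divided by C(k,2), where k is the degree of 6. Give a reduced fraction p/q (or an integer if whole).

1/3

6's neighbors: 7, 8, and 10 (k = 3).
Possible neighbor pairs: C(3,2) = 3. Edges among them: 7–10 → e = 1.
Clustering(6) = 1/3.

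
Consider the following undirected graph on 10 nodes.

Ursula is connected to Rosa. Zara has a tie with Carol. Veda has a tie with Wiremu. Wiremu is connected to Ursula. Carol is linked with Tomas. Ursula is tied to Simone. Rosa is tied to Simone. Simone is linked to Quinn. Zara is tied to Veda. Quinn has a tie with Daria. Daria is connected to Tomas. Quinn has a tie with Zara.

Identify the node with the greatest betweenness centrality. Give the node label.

Quinn

Unnormalized betweenness of each node: Carol:3, Daria:4, Quinn:29/2, Rosa:0, Simone:10, Tomas:1, Ursula:9/2, Veda:5, Wiremu:7/2, Zara:23/2.
Quinn has the largest value, 29/2, making it the main broker — the node through which the most shortest paths run.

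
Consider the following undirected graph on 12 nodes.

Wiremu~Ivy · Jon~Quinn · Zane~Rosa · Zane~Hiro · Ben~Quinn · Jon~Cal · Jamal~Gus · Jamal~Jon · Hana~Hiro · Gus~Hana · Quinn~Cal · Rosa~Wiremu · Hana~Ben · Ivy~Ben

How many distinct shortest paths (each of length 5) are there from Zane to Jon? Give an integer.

The shortest distance is 5. The length-5 paths are: Zane–Hiro–Hana–Gus–Jamal–Jon; Zane–Hiro–Hana–Ben–Quinn–Jon.
That gives 2 distinct shortest paths.

2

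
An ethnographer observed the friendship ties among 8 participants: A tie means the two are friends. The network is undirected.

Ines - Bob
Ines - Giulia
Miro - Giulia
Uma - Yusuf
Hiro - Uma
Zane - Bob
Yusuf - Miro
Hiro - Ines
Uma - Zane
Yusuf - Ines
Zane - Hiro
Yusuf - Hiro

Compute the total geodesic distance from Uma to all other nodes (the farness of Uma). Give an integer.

Distances from Uma: Bob:2, Giulia:3, Hiro:1, Ines:2, Miro:2, Yusuf:1, Zane:1.
Sum = 2 + 3 + 1 + 2 + 2 + 1 + 1 = 12.

12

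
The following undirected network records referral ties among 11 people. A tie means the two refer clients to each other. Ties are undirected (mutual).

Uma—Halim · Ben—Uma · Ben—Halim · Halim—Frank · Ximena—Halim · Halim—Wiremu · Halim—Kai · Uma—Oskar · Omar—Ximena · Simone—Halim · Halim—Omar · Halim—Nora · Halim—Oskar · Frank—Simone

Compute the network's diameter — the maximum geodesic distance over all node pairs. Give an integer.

Eccentricity of each node (its greatest distance to any other): Ben:2, Frank:2, Halim:1, Kai:2, Nora:2, Omar:2, Oskar:2, Simone:2, Uma:2, Wiremu:2, Ximena:2.
The maximum eccentricity is 2, realized for instance by the pair Frank–Nora via Frank – Halim – Nora. So the diameter is 2.

2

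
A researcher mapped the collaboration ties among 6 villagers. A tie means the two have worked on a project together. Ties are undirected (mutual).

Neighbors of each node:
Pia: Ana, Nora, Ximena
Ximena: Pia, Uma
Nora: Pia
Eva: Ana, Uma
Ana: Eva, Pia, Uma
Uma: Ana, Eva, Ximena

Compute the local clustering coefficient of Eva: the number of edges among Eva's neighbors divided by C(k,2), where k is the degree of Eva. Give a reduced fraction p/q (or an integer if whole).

1

Eva's neighbors: Ana and Uma (k = 2).
Possible neighbor pairs: C(2,2) = 1. Edges among them: Ana–Uma → e = 1.
Clustering(Eva) = 1/1.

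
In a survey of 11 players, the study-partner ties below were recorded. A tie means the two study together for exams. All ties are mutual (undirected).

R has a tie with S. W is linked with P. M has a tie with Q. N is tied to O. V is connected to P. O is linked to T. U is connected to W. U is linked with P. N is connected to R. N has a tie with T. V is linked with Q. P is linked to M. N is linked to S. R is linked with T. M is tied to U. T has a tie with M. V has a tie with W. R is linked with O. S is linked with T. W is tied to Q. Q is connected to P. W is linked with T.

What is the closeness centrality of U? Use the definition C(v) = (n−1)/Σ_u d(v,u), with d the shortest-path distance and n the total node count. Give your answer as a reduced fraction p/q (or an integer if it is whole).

10/21

Distances from U: M:1, N:3, O:3, P:1, Q:2, R:3, S:3, T:2, V:2, W:1. Sum = 21.
n = 11, so closeness = 10/21.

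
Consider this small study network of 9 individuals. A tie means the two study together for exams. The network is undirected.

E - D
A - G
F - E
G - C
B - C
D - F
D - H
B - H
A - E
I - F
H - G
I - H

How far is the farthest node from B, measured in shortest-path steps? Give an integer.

Distances from B: A:3, C:1, D:2, E:3, F:3, G:2, H:1, I:2.
The largest is 3 (to A, F, and E), so the eccentricity of B is 3.

3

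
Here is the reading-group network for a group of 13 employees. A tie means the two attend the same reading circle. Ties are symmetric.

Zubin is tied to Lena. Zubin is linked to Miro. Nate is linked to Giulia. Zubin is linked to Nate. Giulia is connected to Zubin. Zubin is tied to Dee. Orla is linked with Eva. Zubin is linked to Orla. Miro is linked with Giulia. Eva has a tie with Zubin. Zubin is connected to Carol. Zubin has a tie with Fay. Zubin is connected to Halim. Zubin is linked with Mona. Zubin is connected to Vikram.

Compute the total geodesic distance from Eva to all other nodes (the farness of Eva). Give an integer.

Distances from Eva: Carol:2, Dee:2, Fay:2, Giulia:2, Halim:2, Lena:2, Miro:2, Mona:2, Nate:2, Orla:1, Vikram:2, Zubin:1.
Sum = 2 + 2 + 2 + 2 + 2 + 2 + 2 + 2 + 2 + 1 + 2 + 1 = 22.

22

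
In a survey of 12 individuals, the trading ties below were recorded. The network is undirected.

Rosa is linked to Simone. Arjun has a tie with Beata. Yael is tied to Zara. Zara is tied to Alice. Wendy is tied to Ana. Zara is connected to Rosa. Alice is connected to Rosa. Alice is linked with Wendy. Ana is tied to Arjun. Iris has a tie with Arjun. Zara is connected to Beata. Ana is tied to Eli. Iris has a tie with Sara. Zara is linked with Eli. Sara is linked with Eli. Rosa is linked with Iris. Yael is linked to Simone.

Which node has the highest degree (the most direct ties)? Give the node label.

Degrees — Alice:3, Ana:3, Arjun:3, Beata:2, Eli:3, Iris:3, Rosa:4, Sara:2, Simone:2, Wendy:2, Yael:2, Zara:5.
The maximum is 5, attained only by Zara.

Zara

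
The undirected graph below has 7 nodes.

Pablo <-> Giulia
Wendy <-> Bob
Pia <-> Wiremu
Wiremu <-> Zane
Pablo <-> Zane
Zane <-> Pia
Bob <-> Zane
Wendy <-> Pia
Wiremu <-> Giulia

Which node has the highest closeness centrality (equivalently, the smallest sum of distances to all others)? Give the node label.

Zane

Farness (sum of distances to all others) for each node — Bob:11, Giulia:12, Pablo:11, Pia:9, Wendy:12, Wiremu:9, Zane:8.
The smallest farness is 8, for Zane, so Zane has the highest closeness.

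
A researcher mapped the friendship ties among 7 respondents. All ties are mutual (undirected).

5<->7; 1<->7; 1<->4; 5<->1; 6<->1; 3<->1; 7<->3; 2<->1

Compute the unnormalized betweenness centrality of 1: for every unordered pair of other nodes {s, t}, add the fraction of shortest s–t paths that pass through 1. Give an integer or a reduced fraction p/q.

25/2

Pairs whose geodesics pass through 1 — 5–6: 1; 5–3: 1/2; 5–2: 1; 5–4: 1; 6–7: 1; 6–3: 1; 6–2: 1; 6–4: 1; 7–2: 1; 7–4: 1; 3–2: 1; 3–4: 1; 2–4: 1.
All other pairs contribute 0.
Summing the contributions gives betweenness(1) = 25/2.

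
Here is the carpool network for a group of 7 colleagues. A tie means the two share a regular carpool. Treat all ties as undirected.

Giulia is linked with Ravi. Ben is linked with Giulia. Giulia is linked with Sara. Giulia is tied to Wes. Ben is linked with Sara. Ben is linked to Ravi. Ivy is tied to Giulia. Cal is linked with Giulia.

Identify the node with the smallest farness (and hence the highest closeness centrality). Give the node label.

Farness (sum of distances to all others) for each node — Ben:9, Cal:11, Giulia:6, Ivy:11, Ravi:10, Sara:10, Wes:11.
The smallest farness is 6, for Giulia, so Giulia has the highest closeness.

Giulia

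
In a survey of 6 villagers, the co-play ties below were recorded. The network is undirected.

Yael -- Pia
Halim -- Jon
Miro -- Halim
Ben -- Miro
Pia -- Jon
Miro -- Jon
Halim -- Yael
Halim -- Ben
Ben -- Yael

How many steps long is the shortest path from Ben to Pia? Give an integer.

One shortest route is Ben – Yael – Pia, which uses 2 edges, and Ben and Pia are not directly tied, so nothing shorter exists. So d(Ben,Pia) = 2.

2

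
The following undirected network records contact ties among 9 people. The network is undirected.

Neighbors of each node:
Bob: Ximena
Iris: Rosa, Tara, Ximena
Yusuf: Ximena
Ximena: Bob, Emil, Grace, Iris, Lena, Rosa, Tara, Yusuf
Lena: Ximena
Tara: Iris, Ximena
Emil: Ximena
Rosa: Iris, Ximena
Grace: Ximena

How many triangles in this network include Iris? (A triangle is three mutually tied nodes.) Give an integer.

2

Iris's neighbors: Rosa, Tara, and Ximena.
Neighbor pairs that are themselves tied: Iris–Rosa–Ximena; Iris–Tara–Ximena. Each forms one triangle with Iris, for 2 in total.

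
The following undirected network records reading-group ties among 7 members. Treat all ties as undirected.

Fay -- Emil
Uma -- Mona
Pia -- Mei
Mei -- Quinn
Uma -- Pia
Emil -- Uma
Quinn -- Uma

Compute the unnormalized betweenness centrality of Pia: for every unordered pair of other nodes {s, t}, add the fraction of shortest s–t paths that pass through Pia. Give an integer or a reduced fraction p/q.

Pairs whose geodesics pass through Pia — Emil–Mei: 1/2; Uma–Mei: 1/2; Mona–Mei: 1/2; Mei–Fay: 1/2.
All other pairs contribute 0.
Summing the contributions gives betweenness(Pia) = 2.

2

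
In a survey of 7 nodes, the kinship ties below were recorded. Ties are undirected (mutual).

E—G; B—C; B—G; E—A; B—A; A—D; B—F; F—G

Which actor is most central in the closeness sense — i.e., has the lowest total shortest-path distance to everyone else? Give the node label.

B

Farness (sum of distances to all others) for each node — A:9, B:8, C:13, D:14, E:11, F:11, G:10.
The smallest farness is 8, for B, so B has the highest closeness.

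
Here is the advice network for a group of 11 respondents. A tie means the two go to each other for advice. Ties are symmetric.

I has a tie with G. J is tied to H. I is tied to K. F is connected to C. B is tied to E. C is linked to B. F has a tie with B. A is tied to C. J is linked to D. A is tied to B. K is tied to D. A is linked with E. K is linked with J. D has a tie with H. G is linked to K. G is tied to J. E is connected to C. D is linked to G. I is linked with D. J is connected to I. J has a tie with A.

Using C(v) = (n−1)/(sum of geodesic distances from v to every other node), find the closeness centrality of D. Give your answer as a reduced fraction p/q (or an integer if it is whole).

1/2

Distances from D: A:2, B:3, C:3, E:3, F:4, G:1, H:1, I:1, J:1, K:1. Sum = 20.
n = 11, so closeness = 10/20 = 1/2.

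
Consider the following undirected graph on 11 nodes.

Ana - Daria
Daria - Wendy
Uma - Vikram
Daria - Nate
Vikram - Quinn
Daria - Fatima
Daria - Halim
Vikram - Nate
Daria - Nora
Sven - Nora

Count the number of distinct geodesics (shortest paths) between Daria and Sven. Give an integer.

1

The shortest distance is 2, and the only length-2 path is Daria–Nora–Sven. So there is exactly 1 shortest path.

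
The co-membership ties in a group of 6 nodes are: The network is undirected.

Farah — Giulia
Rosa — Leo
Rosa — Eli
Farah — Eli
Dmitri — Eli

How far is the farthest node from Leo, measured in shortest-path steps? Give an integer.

Distances from Leo: Dmitri:3, Eli:2, Farah:3, Giulia:4, Rosa:1.
The largest is 4 (to Giulia), so the eccentricity of Leo is 4.

4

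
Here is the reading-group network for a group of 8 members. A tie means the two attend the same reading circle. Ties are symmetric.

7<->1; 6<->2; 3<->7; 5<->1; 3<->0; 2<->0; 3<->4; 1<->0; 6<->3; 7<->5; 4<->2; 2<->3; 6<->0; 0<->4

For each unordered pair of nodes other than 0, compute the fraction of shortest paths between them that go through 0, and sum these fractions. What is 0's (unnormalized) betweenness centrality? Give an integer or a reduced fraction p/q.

Pairs whose geodesics pass through 0 — 1–6: 1; 1–2: 1; 1–3: 1/2; 1–4: 1; 5–6: 1/2; 5–2: 1/2; 5–4: 1/2; 6–4: 1/3.
All other pairs contribute 0.
Summing the contributions gives betweenness(0) = 16/3.

16/3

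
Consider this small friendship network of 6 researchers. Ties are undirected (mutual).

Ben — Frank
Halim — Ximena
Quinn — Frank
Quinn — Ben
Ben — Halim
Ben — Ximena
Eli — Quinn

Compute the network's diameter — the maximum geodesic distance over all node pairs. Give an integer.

Eccentricity of each node (its greatest distance to any other): Ben:2, Eli:3, Frank:2, Halim:3, Quinn:2, Ximena:3.
The maximum eccentricity is 3, realized for instance by the pair Eli–Halim via Eli – Quinn – Ben – Halim. So the diameter is 3.

3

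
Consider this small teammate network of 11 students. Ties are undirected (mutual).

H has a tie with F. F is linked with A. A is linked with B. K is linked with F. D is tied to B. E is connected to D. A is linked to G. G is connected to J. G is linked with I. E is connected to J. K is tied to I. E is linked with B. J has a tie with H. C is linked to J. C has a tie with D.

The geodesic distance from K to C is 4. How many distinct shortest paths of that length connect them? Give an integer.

The shortest distance is 4. The length-4 paths are: K–I–G–J–C; K–F–H–J–C.
That gives 2 distinct shortest paths.

2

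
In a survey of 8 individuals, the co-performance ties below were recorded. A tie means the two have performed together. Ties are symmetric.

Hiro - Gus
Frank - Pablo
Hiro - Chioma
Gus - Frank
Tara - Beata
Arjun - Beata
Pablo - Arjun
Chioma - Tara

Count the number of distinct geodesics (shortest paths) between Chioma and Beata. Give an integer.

The shortest distance is 2, and the only length-2 path is Chioma–Tara–Beata. So there is exactly 1 shortest path.

1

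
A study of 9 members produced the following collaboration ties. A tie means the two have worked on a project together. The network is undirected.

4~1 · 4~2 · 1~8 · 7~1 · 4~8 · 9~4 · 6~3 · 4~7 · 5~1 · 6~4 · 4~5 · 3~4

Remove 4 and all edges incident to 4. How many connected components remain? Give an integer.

4

Without 4, the remaining ties split the others into: {1, 5, 7, 8}; {3, 6}; {2}; {9}.
That's 4 separate components.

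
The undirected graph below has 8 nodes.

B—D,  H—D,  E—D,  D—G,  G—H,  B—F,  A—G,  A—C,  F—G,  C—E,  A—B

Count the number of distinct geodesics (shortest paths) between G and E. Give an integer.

The shortest distance is 2, and the only length-2 path is G–D–E. So there is exactly 1 shortest path.

1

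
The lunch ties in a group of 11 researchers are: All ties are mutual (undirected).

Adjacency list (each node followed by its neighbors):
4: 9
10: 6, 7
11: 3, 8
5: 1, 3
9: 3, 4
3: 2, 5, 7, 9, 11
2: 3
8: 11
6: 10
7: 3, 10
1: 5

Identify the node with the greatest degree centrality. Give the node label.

3

Degrees — 1:1, 2:1, 3:5, 4:1, 5:2, 6:1, 7:2, 8:1, 9:2, 10:2, 11:2.
The maximum is 5, attained only by 3.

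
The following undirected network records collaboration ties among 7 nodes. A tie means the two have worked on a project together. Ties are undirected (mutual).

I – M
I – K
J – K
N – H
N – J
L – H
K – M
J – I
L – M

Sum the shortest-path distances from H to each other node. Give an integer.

Distances from H: I:3, J:2, K:3, L:1, M:2, N:1.
Sum = 3 + 2 + 3 + 1 + 2 + 1 = 12.

12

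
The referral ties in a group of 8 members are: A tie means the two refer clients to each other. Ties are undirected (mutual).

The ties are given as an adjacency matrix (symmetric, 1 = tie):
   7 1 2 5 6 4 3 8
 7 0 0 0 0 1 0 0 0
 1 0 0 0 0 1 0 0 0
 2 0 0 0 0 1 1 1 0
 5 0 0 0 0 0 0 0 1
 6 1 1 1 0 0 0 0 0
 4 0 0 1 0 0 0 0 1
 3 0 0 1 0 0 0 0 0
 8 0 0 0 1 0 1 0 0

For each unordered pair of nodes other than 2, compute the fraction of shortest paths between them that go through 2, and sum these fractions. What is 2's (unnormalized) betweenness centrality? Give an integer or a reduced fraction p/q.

Pairs whose geodesics pass through 2 — 7–5: 1; 7–4: 1; 7–3: 1; 7–8: 1; 1–5: 1; 1–4: 1; 1–3: 1; 1–8: 1; 5–6: 1; 5–3: 1; 6–4: 1; 6–3: 1; 6–8: 1; 4–3: 1 … (+1 more pairs).
All other pairs contribute 0.
Summing the contributions gives betweenness(2) = 15.

15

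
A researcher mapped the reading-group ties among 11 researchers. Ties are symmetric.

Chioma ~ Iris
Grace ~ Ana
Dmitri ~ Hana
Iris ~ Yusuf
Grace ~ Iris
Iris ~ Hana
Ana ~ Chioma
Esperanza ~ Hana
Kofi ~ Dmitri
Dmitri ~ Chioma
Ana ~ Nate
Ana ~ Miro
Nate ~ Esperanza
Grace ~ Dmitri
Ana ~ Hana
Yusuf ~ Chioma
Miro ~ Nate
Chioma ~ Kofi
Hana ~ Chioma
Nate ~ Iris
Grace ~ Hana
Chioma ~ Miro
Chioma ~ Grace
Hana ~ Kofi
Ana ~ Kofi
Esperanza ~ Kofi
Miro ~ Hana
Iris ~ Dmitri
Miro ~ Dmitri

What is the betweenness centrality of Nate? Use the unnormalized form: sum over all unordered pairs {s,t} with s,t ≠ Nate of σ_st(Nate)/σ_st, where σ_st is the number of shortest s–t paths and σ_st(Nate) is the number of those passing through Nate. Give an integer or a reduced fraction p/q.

Pairs whose geodesics pass through Nate — Ana–Iris: 1/4; Ana–Esperanza: 1/3; Iris–Miro: 1/4; Iris–Esperanza: 1/2; Miro–Esperanza: 1/2; Esperanza–Yusuf: 1/4.
All other pairs contribute 0.
Summing the contributions gives betweenness(Nate) = 25/12.

25/12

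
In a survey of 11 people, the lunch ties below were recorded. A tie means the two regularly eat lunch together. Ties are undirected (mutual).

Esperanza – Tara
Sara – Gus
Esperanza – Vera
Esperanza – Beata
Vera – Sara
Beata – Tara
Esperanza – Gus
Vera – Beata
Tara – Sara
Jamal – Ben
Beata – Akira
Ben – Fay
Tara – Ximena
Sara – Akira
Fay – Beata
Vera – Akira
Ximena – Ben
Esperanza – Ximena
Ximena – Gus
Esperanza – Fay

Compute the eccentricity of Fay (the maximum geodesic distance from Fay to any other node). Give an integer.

3

Distances from Fay: Akira:2, Beata:1, Ben:1, Esperanza:1, Gus:2, Jamal:2, Sara:3, Tara:2, Vera:2, Ximena:2.
The largest is 3 (to Sara), so the eccentricity of Fay is 3.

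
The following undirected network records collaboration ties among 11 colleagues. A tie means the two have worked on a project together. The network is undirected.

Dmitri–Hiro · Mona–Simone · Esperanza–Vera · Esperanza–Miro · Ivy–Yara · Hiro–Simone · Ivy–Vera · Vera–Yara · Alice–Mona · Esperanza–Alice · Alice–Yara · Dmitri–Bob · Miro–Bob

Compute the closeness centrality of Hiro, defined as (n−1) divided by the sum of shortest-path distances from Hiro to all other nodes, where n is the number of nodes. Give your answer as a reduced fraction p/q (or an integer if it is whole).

1/3

Distances from Hiro: Alice:3, Bob:2, Dmitri:1, Esperanza:4, Ivy:5, Miro:3, Mona:2, Simone:1, Vera:5, Yara:4. Sum = 30.
n = 11, so closeness = 10/30 = 1/3.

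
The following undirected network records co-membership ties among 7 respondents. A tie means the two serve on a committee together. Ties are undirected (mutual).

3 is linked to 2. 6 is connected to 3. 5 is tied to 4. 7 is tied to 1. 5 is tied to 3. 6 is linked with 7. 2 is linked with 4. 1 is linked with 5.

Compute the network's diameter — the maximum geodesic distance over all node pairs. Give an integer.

3

Eccentricity of each node (its greatest distance to any other): 1:3, 2:3, 3:2, 4:3, 5:2, 6:3, 7:3.
The maximum eccentricity is 3, realized for instance by the pair 2–1 via 2 – 4 – 5 – 1. So the diameter is 3.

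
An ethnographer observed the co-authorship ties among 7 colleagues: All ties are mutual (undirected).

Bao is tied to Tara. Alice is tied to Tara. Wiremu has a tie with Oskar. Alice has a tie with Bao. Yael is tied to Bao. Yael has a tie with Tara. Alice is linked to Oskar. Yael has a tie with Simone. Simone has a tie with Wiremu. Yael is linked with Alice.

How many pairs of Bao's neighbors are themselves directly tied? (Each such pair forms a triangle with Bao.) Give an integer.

Bao's neighbors: Alice, Tara, and Yael.
Neighbor pairs that are themselves tied: Bao–Alice–Tara; Bao–Alice–Yael; Bao–Tara–Yael. Each forms one triangle with Bao, for 3 in total.

3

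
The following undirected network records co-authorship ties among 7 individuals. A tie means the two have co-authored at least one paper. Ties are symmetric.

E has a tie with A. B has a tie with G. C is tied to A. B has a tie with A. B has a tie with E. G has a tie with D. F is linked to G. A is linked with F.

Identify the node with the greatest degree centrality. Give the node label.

A

Degrees — A:4, B:3, C:1, D:1, E:2, F:2, G:3.
The maximum is 4, attained only by A.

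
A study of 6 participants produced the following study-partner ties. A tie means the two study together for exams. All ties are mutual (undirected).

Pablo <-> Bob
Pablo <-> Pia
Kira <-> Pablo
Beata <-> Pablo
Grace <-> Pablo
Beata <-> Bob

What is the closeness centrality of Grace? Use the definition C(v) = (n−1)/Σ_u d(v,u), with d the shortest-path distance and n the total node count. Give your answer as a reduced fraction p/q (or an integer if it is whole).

Distances from Grace: Beata:2, Bob:2, Kira:2, Pablo:1, Pia:2. Sum = 9.
n = 6, so closeness = 5/9.

5/9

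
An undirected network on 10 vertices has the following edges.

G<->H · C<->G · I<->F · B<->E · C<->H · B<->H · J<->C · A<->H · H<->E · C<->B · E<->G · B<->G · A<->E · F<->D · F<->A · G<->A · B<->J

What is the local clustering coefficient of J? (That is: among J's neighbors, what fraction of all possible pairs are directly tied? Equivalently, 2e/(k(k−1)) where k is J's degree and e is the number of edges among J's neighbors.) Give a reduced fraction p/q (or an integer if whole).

1

J's neighbors: B and C (k = 2).
Possible neighbor pairs: C(2,2) = 1. Edges among them: B–C → e = 1.
Clustering(J) = 1/1.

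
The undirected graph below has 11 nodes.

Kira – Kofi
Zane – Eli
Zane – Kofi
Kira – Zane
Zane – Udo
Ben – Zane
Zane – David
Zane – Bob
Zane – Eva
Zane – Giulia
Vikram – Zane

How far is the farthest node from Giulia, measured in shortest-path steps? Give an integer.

Distances from Giulia: Ben:2, Bob:2, David:2, Eli:2, Eva:2, Kira:2, Kofi:2, Udo:2, Vikram:2, Zane:1.
The largest is 2 (to Kira, Eva, Ben, Bob, Eli, Udo, Kofi, Vikram, and David), so the eccentricity of Giulia is 2.

2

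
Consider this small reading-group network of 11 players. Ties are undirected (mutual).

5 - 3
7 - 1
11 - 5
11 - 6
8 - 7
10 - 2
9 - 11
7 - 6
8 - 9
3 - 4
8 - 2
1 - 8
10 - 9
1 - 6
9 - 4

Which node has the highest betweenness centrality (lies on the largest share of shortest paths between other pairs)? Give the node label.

9

Unnormalized betweenness of each node: 1:1, 2:3/2, 3:1, 4:5, 5:3, 6:5, 7:1, 8:25/2, 9:39/2, 10:5/2, 11:12.
9 has the largest value, 39/2, making it the main broker — the node through which the most shortest paths run.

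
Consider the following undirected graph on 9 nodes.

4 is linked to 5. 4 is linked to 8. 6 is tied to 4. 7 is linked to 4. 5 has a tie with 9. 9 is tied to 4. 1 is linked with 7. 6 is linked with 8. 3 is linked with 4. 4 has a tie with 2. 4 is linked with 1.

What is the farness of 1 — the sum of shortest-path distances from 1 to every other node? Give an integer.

Distances from 1: 2:2, 3:2, 4:1, 5:2, 6:2, 7:1, 8:2, 9:2.
Sum = 2 + 2 + 1 + 2 + 2 + 1 + 2 + 2 = 14.

14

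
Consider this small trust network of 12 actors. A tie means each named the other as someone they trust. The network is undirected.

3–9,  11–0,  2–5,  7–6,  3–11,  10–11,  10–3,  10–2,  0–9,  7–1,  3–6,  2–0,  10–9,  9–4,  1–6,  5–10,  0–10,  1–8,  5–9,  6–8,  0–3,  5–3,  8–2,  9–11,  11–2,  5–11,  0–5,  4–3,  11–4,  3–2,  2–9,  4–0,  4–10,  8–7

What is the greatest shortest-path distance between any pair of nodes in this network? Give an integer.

3

Eccentricity of each node (its greatest distance to any other): 0:3, 1:3, 2:2, 3:2, 4:3, 5:3, 6:2, 7:3, 8:3, 9:3, 10:3, 11:3.
The maximum eccentricity is 3, realized for instance by the pair 0–7 via 0 – 3 – 6 – 7. So the diameter is 3.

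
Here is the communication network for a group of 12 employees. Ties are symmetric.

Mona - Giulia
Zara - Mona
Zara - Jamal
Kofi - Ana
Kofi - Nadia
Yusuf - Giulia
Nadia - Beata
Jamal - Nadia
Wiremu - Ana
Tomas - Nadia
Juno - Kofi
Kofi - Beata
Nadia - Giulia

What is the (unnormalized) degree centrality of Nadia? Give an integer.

Nadia is directly tied to Beata, Giulia, Jamal, Kofi, and Tomas. That is 5 neighbors, so the degree of Nadia is 5.

5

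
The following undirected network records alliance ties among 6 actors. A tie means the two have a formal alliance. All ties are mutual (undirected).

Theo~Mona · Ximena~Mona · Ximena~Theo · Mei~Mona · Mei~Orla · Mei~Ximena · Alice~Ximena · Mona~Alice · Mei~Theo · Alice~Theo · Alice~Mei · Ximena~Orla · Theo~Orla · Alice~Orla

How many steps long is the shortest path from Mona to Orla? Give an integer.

2

One shortest route is Mona – Ximena – Orla, which uses 2 edges, and Mona and Orla are not directly tied, so nothing shorter exists. So d(Mona,Orla) = 2.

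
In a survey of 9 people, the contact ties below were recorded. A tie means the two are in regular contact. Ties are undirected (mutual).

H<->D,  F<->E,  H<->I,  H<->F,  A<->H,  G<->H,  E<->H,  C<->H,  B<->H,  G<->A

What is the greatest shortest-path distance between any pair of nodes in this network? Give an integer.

2

Eccentricity of each node (its greatest distance to any other): A:2, B:2, C:2, D:2, E:2, F:2, G:2, H:1, I:2.
The maximum eccentricity is 2, realized for instance by the pair D–I via D – H – I. So the diameter is 2.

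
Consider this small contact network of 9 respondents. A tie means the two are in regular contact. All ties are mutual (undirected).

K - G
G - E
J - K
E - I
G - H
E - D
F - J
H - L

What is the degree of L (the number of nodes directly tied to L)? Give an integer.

1

L is directly tied to H. That is 1 neighbor, so the degree of L is 1.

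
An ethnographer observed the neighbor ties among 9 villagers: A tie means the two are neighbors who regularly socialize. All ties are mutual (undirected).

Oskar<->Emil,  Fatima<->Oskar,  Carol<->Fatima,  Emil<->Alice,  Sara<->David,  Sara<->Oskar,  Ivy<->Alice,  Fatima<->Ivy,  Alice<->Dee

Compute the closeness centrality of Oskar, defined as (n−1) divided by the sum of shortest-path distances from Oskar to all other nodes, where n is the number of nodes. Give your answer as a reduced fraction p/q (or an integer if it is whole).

4/7

Distances from Oskar: Alice:2, Carol:2, David:2, Dee:3, Emil:1, Fatima:1, Ivy:2, Sara:1. Sum = 14.
n = 9, so closeness = 8/14 = 4/7.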